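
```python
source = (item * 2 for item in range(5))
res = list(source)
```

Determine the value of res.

Step 1: For each item in range(5), compute item*2:
  item=0: 0*2 = 0
  item=1: 1*2 = 2
  item=2: 2*2 = 4
  item=3: 3*2 = 6
  item=4: 4*2 = 8
Therefore res = [0, 2, 4, 6, 8].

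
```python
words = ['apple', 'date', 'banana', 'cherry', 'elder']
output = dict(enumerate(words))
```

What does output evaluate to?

Step 1: enumerate pairs indices with words:
  0 -> 'apple'
  1 -> 'date'
  2 -> 'banana'
  3 -> 'cherry'
  4 -> 'elder'
Therefore output = {0: 'apple', 1: 'date', 2: 'banana', 3: 'cherry', 4: 'elder'}.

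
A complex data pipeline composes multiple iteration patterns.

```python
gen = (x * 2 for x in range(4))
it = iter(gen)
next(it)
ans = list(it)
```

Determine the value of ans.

Step 1: Generator produces [0, 2, 4, 6].
Step 2: next(it) consumes first element (0).
Step 3: list(it) collects remaining: [2, 4, 6].
Therefore ans = [2, 4, 6].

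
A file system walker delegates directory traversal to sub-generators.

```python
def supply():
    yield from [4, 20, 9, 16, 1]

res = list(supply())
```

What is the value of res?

Step 1: yield from delegates to the iterable, yielding each element.
Step 2: Collected values: [4, 20, 9, 16, 1].
Therefore res = [4, 20, 9, 16, 1].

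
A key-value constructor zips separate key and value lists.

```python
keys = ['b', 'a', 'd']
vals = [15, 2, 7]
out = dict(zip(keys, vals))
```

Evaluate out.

Step 1: zip pairs keys with values:
  'b' -> 15
  'a' -> 2
  'd' -> 7
Therefore out = {'b': 15, 'a': 2, 'd': 7}.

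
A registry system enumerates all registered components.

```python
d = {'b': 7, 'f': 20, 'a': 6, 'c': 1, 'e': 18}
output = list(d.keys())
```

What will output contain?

Step 1: d.keys() returns the dictionary keys in insertion order.
Therefore output = ['b', 'f', 'a', 'c', 'e'].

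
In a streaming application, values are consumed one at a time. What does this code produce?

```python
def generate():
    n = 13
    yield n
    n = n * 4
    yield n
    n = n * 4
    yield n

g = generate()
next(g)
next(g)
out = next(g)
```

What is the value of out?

Step 1: Trace through generator execution:
  Yield 1: n starts at 13, yield 13
  Yield 2: n = 13 * 4 = 52, yield 52
  Yield 3: n = 52 * 4 = 208, yield 208
Step 2: First next() gets 13, second next() gets the second value, third next() yields 208.
Therefore out = 208.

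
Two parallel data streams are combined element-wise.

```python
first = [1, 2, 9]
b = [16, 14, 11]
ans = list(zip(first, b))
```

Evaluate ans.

Step 1: zip pairs elements at same index:
  Index 0: (1, 16)
  Index 1: (2, 14)
  Index 2: (9, 11)
Therefore ans = [(1, 16), (2, 14), (9, 11)].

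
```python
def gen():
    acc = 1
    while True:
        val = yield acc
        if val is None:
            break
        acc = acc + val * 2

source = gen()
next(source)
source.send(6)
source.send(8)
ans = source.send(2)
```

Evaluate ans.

Step 1: next() -> yield acc=1.
Step 2: send(6) -> val=6, acc = 1 + 6*2 = 13, yield 13.
Step 3: send(8) -> val=8, acc = 13 + 8*2 = 29, yield 29.
Step 4: send(2) -> val=2, acc = 29 + 2*2 = 33, yield 33.
Therefore ans = 33.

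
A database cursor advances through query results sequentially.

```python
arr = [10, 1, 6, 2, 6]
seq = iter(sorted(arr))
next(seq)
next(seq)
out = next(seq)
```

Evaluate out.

Step 1: sorted([10, 1, 6, 2, 6]) = [1, 2, 6, 6, 10].
Step 2: Create iterator and skip 2 elements.
Step 3: next() returns 6.
Therefore out = 6.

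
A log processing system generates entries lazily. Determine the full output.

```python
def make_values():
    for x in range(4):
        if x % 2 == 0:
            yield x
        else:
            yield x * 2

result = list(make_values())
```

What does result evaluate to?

Step 1: For each x in range(4), yield x if even, else x*2:
  x=0 (even): yield 0
  x=1 (odd): yield 1*2 = 2
  x=2 (even): yield 2
  x=3 (odd): yield 3*2 = 6
Therefore result = [0, 2, 2, 6].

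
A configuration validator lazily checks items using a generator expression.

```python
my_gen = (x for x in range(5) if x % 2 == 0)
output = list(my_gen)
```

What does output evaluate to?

Step 1: Filter range(5) keeping only even values:
  x=0: even, included
  x=1: odd, excluded
  x=2: even, included
  x=3: odd, excluded
  x=4: even, included
Therefore output = [0, 2, 4].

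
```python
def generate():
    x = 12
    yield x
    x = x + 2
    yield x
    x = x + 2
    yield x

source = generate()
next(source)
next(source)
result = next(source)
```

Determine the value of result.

Step 1: Trace through generator execution:
  Yield 1: x starts at 12, yield 12
  Yield 2: x = 12 + 2 = 14, yield 14
  Yield 3: x = 14 + 2 = 16, yield 16
Step 2: First next() gets 12, second next() gets the second value, third next() yields 16.
Therefore result = 16.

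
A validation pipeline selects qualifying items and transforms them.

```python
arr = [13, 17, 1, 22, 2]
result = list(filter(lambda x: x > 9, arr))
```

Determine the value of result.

Step 1: Filter elements > 9:
  13: kept
  17: kept
  1: removed
  22: kept
  2: removed
Therefore result = [13, 17, 22].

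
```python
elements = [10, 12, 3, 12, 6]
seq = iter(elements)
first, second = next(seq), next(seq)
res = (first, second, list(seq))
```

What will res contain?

Step 1: Create iterator over [10, 12, 3, 12, 6].
Step 2: first = 10, second = 12.
Step 3: Remaining elements: [3, 12, 6].
Therefore res = (10, 12, [3, 12, 6]).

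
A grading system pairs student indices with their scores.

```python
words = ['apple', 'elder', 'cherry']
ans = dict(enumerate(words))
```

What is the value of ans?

Step 1: enumerate pairs indices with words:
  0 -> 'apple'
  1 -> 'elder'
  2 -> 'cherry'
Therefore ans = {0: 'apple', 1: 'elder', 2: 'cherry'}.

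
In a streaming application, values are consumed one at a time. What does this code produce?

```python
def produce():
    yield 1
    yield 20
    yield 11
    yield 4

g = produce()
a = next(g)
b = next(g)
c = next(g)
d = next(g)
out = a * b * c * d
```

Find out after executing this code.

Step 1: Create generator and consume all values:
  a = next(g) = 1
  b = next(g) = 20
  c = next(g) = 11
  d = next(g) = 4
Step 2: out = 1 * 20 * 11 * 4 = 880.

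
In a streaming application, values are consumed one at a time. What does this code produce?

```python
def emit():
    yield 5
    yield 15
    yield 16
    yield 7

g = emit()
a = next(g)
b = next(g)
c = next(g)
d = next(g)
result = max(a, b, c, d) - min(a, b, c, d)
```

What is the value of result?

Step 1: Create generator and consume all values:
  a = next(g) = 5
  b = next(g) = 15
  c = next(g) = 16
  d = next(g) = 7
Step 2: max = 16, min = 5, result = 16 - 5 = 11.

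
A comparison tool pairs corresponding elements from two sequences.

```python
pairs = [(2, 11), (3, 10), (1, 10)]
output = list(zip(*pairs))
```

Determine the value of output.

Step 1: zip(*pairs) transposes: unzips [(2, 11), (3, 10), (1, 10)] into separate sequences.
Step 2: First elements: (2, 3, 1), second elements: (11, 10, 10).
Therefore output = [(2, 3, 1), (11, 10, 10)].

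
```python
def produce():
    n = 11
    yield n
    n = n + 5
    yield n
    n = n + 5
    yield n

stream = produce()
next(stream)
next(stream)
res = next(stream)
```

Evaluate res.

Step 1: Trace through generator execution:
  Yield 1: n starts at 11, yield 11
  Yield 2: n = 11 + 5 = 16, yield 16
  Yield 3: n = 16 + 5 = 21, yield 21
Step 2: First next() gets 11, second next() gets the second value, third next() yields 21.
Therefore res = 21.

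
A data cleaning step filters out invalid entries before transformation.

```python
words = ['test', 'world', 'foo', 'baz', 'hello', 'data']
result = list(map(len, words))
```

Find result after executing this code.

Step 1: Map len() to each word:
  'test' -> 4
  'world' -> 5
  'foo' -> 3
  'baz' -> 3
  'hello' -> 5
  'data' -> 4
Therefore result = [4, 5, 3, 3, 5, 4].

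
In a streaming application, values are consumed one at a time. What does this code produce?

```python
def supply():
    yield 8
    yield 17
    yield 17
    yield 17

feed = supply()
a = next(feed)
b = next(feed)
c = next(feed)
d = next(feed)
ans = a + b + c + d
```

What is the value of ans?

Step 1: Create generator and consume all values:
  a = next(feed) = 8
  b = next(feed) = 17
  c = next(feed) = 17
  d = next(feed) = 17
Step 2: ans = 8 + 17 + 17 + 17 = 59.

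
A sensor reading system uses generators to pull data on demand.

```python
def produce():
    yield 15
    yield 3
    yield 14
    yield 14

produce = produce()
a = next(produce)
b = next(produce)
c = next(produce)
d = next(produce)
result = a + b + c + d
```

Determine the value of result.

Step 1: Create generator and consume all values:
  a = next(produce) = 15
  b = next(produce) = 3
  c = next(produce) = 14
  d = next(produce) = 14
Step 2: result = 15 + 3 + 14 + 14 = 46.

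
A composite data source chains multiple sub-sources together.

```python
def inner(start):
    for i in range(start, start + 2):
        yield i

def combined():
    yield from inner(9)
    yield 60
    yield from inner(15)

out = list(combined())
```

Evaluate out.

Step 1: combined() delegates to inner(9):
  yield 9
  yield 10
Step 2: yield 60
Step 3: Delegates to inner(15):
  yield 15
  yield 16
Therefore out = [9, 10, 60, 15, 16].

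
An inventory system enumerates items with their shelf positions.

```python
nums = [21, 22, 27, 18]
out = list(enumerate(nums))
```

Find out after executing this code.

Step 1: enumerate pairs each element with its index:
  (0, 21)
  (1, 22)
  (2, 27)
  (3, 18)
Therefore out = [(0, 21), (1, 22), (2, 27), (3, 18)].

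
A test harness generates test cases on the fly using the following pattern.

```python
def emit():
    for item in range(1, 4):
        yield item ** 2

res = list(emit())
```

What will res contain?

Step 1: For each item in range(1, 4), yield item**2:
  item=1: yield 1**2 = 1
  item=2: yield 2**2 = 4
  item=3: yield 3**2 = 9
Therefore res = [1, 4, 9].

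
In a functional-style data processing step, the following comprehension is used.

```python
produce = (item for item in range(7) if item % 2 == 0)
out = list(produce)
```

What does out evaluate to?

Step 1: Filter range(7) keeping only even values:
  item=0: even, included
  item=1: odd, excluded
  item=2: even, included
  item=3: odd, excluded
  item=4: even, included
  item=5: odd, excluded
  item=6: even, included
Therefore out = [0, 2, 4, 6].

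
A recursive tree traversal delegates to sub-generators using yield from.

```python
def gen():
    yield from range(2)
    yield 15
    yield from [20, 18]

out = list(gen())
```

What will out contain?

Step 1: Trace yields in order:
  yield 0
  yield 1
  yield 15
  yield 20
  yield 18
Therefore out = [0, 1, 15, 20, 18].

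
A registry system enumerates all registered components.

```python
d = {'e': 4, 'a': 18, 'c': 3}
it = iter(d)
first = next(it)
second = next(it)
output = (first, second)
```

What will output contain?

Step 1: iter(d) iterates over keys: ['e', 'a', 'c'].
Step 2: first = next(it) = 'e', second = next(it) = 'a'.
Therefore output = ('e', 'a').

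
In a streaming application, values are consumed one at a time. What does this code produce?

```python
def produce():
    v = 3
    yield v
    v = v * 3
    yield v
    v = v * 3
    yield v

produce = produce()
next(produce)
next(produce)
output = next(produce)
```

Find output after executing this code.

Step 1: Trace through generator execution:
  Yield 1: v starts at 3, yield 3
  Yield 2: v = 3 * 3 = 9, yield 9
  Yield 3: v = 9 * 3 = 27, yield 27
Step 2: First next() gets 3, second next() gets the second value, third next() yields 27.
Therefore output = 27.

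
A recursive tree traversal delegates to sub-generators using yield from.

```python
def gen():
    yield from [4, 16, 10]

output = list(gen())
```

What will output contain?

Step 1: yield from delegates to the iterable, yielding each element.
Step 2: Collected values: [4, 16, 10].
Therefore output = [4, 16, 10].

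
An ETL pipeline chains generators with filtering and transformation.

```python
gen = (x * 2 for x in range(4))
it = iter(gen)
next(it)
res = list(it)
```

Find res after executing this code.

Step 1: Generator produces [0, 2, 4, 6].
Step 2: next(it) consumes first element (0).
Step 3: list(it) collects remaining: [2, 4, 6].
Therefore res = [2, 4, 6].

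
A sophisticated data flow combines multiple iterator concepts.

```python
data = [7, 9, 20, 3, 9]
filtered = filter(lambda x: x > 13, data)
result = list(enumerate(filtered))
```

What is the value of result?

Step 1: Filter [7, 9, 20, 3, 9] for > 13: [20].
Step 2: enumerate re-indexes from 0: [(0, 20)].
Therefore result = [(0, 20)].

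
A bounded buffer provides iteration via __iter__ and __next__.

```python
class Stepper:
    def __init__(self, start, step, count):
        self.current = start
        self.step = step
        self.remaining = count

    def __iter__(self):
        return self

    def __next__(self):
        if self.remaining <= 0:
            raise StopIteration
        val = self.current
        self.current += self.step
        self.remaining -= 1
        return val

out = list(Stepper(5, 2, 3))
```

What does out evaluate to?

Step 1: Stepper starts at 5, increments by 2, for 3 steps:
  Yield 5, then current += 2
  Yield 7, then current += 2
  Yield 9, then current += 2
Therefore out = [5, 7, 9].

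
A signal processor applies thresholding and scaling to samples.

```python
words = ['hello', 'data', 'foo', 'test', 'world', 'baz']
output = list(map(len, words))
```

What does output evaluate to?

Step 1: Map len() to each word:
  'hello' -> 5
  'data' -> 4
  'foo' -> 3
  'test' -> 4
  'world' -> 5
  'baz' -> 3
Therefore output = [5, 4, 3, 4, 5, 3].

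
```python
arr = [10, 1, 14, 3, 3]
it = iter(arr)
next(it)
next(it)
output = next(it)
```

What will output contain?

Step 1: Create iterator over [10, 1, 14, 3, 3].
Step 2: next() consumes 10.
Step 3: next() consumes 1.
Step 4: next() returns 14.
Therefore output = 14.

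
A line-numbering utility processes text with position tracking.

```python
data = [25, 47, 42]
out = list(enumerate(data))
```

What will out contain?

Step 1: enumerate pairs each element with its index:
  (0, 25)
  (1, 47)
  (2, 42)
Therefore out = [(0, 25), (1, 47), (2, 42)].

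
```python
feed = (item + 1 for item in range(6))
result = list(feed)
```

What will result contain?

Step 1: For each item in range(6), compute item+1:
  item=0: 0+1 = 1
  item=1: 1+1 = 2
  item=2: 2+1 = 3
  item=3: 3+1 = 4
  item=4: 4+1 = 5
  item=5: 5+1 = 6
Therefore result = [1, 2, 3, 4, 5, 6].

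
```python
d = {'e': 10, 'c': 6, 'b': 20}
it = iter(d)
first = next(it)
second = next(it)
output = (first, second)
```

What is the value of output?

Step 1: iter(d) iterates over keys: ['e', 'c', 'b'].
Step 2: first = next(it) = 'e', second = next(it) = 'c'.
Therefore output = ('e', 'c').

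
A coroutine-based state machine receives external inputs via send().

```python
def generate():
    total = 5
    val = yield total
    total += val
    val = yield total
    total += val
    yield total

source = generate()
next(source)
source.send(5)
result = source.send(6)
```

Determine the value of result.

Step 1: next() -> yield total=5.
Step 2: send(5) -> val=5, total = 5+5 = 10, yield 10.
Step 3: send(6) -> val=6, total = 10+6 = 16, yield 16.
Therefore result = 16.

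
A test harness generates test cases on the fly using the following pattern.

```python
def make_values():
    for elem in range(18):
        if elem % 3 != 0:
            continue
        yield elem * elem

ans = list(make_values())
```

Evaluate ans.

Step 1: Only yield elem**2 when elem is divisible by 3:
  elem=0: 0 % 3 == 0, yield 0**2 = 0
  elem=3: 3 % 3 == 0, yield 3**2 = 9
  elem=6: 6 % 3 == 0, yield 6**2 = 36
  elem=9: 9 % 3 == 0, yield 9**2 = 81
  elem=12: 12 % 3 == 0, yield 12**2 = 144
  elem=15: 15 % 3 == 0, yield 15**2 = 225
Therefore ans = [0, 9, 36, 81, 144, 225].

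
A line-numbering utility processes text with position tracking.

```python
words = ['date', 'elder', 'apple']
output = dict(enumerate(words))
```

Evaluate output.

Step 1: enumerate pairs indices with words:
  0 -> 'date'
  1 -> 'elder'
  2 -> 'apple'
Therefore output = {0: 'date', 1: 'elder', 2: 'apple'}.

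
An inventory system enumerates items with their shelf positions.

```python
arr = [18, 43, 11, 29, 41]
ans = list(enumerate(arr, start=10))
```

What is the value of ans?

Step 1: enumerate with start=10:
  (10, 18)
  (11, 43)
  (12, 11)
  (13, 29)
  (14, 41)
Therefore ans = [(10, 18), (11, 43), (12, 11), (13, 29), (14, 41)].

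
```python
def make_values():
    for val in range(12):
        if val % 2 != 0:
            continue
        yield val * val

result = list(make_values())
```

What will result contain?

Step 1: Only yield val**2 when val is divisible by 2:
  val=0: 0 % 2 == 0, yield 0**2 = 0
  val=2: 2 % 2 == 0, yield 2**2 = 4
  val=4: 4 % 2 == 0, yield 4**2 = 16
  val=6: 6 % 2 == 0, yield 6**2 = 36
  val=8: 8 % 2 == 0, yield 8**2 = 64
  val=10: 10 % 2 == 0, yield 10**2 = 100
Therefore result = [0, 4, 16, 36, 64, 100].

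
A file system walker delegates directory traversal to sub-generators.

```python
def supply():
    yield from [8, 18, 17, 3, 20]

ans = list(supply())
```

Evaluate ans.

Step 1: yield from delegates to the iterable, yielding each element.
Step 2: Collected values: [8, 18, 17, 3, 20].
Therefore ans = [8, 18, 17, 3, 20].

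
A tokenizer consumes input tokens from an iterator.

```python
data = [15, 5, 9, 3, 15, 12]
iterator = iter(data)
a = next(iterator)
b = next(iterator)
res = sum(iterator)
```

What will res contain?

Step 1: Create iterator over [15, 5, 9, 3, 15, 12].
Step 2: a = next() = 15, b = next() = 5.
Step 3: sum() of remaining [9, 3, 15, 12] = 39.
Therefore res = 39.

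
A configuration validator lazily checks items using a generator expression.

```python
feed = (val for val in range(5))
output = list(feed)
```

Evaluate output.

Step 1: Generator expression iterates range(5): [0, 1, 2, 3, 4].
Step 2: list() collects all values.
Therefore output = [0, 1, 2, 3, 4].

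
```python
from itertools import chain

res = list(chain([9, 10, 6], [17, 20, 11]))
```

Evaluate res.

Step 1: chain() concatenates iterables: [9, 10, 6] + [17, 20, 11].
Therefore res = [9, 10, 6, 17, 20, 11].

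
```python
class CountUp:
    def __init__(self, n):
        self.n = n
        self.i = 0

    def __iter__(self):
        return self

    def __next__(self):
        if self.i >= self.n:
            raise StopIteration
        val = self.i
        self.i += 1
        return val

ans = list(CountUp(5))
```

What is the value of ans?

Step 1: CountUp(5) creates an iterator counting 0 to 4.
Step 2: list() consumes all values: [0, 1, 2, 3, 4].
Therefore ans = [0, 1, 2, 3, 4].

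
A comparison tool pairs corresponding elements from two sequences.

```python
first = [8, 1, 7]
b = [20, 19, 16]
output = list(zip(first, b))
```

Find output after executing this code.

Step 1: zip pairs elements at same index:
  Index 0: (8, 20)
  Index 1: (1, 19)
  Index 2: (7, 16)
Therefore output = [(8, 20), (1, 19), (7, 16)].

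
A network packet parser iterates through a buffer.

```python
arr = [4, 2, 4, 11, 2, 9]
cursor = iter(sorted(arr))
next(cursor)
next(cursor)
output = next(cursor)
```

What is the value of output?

Step 1: sorted([4, 2, 4, 11, 2, 9]) = [2, 2, 4, 4, 9, 11].
Step 2: Create iterator and skip 2 elements.
Step 3: next() returns 4.
Therefore output = 4.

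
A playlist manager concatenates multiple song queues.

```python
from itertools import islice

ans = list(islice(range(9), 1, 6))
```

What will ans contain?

Step 1: islice(range(9), 1, 6) takes elements at indices [1, 6).
Step 2: Elements: [1, 2, 3, 4, 5].
Therefore ans = [1, 2, 3, 4, 5].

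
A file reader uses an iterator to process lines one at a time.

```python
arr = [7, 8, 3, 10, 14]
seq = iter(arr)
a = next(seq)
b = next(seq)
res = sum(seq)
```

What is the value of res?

Step 1: Create iterator over [7, 8, 3, 10, 14].
Step 2: a = next() = 7, b = next() = 8.
Step 3: sum() of remaining [3, 10, 14] = 27.
Therefore res = 27.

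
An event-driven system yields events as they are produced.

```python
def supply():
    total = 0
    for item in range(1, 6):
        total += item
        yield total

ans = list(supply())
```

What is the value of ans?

Step 1: Generator accumulates running sum:
  item=1: total = 1, yield 1
  item=2: total = 3, yield 3
  item=3: total = 6, yield 6
  item=4: total = 10, yield 10
  item=5: total = 15, yield 15
Therefore ans = [1, 3, 6, 10, 15].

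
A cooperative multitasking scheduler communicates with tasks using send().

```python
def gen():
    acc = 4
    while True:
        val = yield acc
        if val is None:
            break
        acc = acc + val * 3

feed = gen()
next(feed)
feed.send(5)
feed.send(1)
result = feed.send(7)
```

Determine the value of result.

Step 1: next() -> yield acc=4.
Step 2: send(5) -> val=5, acc = 4 + 5*3 = 19, yield 19.
Step 3: send(1) -> val=1, acc = 19 + 1*3 = 22, yield 22.
Step 4: send(7) -> val=7, acc = 22 + 7*3 = 43, yield 43.
Therefore result = 43.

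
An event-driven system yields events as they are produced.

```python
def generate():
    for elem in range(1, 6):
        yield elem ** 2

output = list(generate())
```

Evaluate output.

Step 1: For each elem in range(1, 6), yield elem**2:
  elem=1: yield 1**2 = 1
  elem=2: yield 2**2 = 4
  elem=3: yield 3**2 = 9
  elem=4: yield 4**2 = 16
  elem=5: yield 5**2 = 25
Therefore output = [1, 4, 9, 16, 25].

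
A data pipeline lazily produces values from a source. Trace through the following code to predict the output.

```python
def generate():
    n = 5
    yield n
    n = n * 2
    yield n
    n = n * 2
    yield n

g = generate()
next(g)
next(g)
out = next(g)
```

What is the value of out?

Step 1: Trace through generator execution:
  Yield 1: n starts at 5, yield 5
  Yield 2: n = 5 * 2 = 10, yield 10
  Yield 3: n = 10 * 2 = 20, yield 20
Step 2: First next() gets 5, second next() gets the second value, third next() yields 20.
Therefore out = 20.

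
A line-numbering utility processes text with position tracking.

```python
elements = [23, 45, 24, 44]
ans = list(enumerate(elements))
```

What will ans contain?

Step 1: enumerate pairs each element with its index:
  (0, 23)
  (1, 45)
  (2, 24)
  (3, 44)
Therefore ans = [(0, 23), (1, 45), (2, 24), (3, 44)].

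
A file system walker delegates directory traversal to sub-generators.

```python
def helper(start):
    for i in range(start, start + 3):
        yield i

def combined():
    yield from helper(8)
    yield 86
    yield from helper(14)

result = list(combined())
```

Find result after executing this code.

Step 1: combined() delegates to helper(8):
  yield 8
  yield 9
  yield 10
Step 2: yield 86
Step 3: Delegates to helper(14):
  yield 14
  yield 15
  yield 16
Therefore result = [8, 9, 10, 86, 14, 15, 16].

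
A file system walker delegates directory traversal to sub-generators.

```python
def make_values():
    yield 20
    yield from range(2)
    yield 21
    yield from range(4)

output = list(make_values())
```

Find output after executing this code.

Step 1: Trace yields in order:
  yield 20
  yield 0
  yield 1
  yield 21
  yield 0
  yield 1
  yield 2
  yield 3
Therefore output = [20, 0, 1, 21, 0, 1, 2, 3].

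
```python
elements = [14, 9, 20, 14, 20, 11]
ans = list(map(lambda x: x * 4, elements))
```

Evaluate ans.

Step 1: Apply lambda x: x * 4 to each element:
  14 -> 56
  9 -> 36
  20 -> 80
  14 -> 56
  20 -> 80
  11 -> 44
Therefore ans = [56, 36, 80, 56, 80, 44].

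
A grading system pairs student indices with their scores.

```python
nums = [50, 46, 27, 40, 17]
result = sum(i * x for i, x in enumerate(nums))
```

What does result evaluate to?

Step 1: Compute i * x for each (i, x) in enumerate([50, 46, 27, 40, 17]):
  i=0, x=50: 0*50 = 0
  i=1, x=46: 1*46 = 46
  i=2, x=27: 2*27 = 54
  i=3, x=40: 3*40 = 120
  i=4, x=17: 4*17 = 68
Step 2: sum = 0 + 46 + 54 + 120 + 68 = 288.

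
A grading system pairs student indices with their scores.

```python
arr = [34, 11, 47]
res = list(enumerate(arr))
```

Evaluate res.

Step 1: enumerate pairs each element with its index:
  (0, 34)
  (1, 11)
  (2, 47)
Therefore res = [(0, 34), (1, 11), (2, 47)].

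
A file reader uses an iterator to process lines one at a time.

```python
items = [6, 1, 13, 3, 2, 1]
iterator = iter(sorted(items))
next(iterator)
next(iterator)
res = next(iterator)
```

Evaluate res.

Step 1: sorted([6, 1, 13, 3, 2, 1]) = [1, 1, 2, 3, 6, 13].
Step 2: Create iterator and skip 2 elements.
Step 3: next() returns 2.
Therefore res = 2.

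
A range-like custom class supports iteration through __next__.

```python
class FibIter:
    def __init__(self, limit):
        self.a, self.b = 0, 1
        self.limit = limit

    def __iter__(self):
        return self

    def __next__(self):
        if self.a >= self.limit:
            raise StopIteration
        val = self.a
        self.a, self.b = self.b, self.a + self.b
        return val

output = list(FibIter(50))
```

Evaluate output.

Step 1: Fibonacci-like sequence (a=0, b=1) until >= 50:
  Yield 0, then a,b = 1,1
  Yield 1, then a,b = 1,2
  Yield 1, then a,b = 2,3
  Yield 2, then a,b = 3,5
  Yield 3, then a,b = 5,8
  Yield 5, then a,b = 8,13
  Yield 8, then a,b = 13,21
  Yield 13, then a,b = 21,34
  Yield 21, then a,b = 34,55
  Yield 34, then a,b = 55,89
Step 2: 55 >= 50, stop.
Therefore output = [0, 1, 1, 2, 3, 5, 8, 13, 21, 34].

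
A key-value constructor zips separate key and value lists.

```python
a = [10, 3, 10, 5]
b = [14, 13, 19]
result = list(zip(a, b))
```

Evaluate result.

Step 1: zip stops at shortest (len(a)=4, len(b)=3):
  Index 0: (10, 14)
  Index 1: (3, 13)
  Index 2: (10, 19)
Step 2: Last element of a (5) has no pair, dropped.
Therefore result = [(10, 14), (3, 13), (10, 19)].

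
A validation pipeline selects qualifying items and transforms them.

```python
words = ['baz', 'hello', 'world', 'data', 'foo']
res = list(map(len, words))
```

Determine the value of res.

Step 1: Map len() to each word:
  'baz' -> 3
  'hello' -> 5
  'world' -> 5
  'data' -> 4
  'foo' -> 3
Therefore res = [3, 5, 5, 4, 3].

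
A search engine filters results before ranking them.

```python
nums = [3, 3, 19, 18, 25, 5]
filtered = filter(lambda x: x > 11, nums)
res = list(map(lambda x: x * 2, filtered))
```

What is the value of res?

Step 1: Filter nums for elements > 11:
  3: removed
  3: removed
  19: kept
  18: kept
  25: kept
  5: removed
Step 2: Map x * 2 on filtered [19, 18, 25]:
  19 -> 38
  18 -> 36
  25 -> 50
Therefore res = [38, 36, 50].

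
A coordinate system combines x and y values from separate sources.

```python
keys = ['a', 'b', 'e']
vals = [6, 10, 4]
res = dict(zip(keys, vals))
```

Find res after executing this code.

Step 1: zip pairs keys with values:
  'a' -> 6
  'b' -> 10
  'e' -> 4
Therefore res = {'a': 6, 'b': 10, 'e': 4}.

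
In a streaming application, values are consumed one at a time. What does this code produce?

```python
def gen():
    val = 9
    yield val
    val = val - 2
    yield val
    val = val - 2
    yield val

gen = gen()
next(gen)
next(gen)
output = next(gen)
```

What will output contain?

Step 1: Trace through generator execution:
  Yield 1: val starts at 9, yield 9
  Yield 2: val = 9 - 2 = 7, yield 7
  Yield 3: val = 7 - 2 = 5, yield 5
Step 2: First next() gets 9, second next() gets the second value, third next() yields 5.
Therefore output = 5.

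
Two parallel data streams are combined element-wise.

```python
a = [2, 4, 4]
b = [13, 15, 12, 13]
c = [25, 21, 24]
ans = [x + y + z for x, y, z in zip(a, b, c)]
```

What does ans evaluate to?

Step 1: zip three lists (truncates to shortest, len=3):
  2 + 13 + 25 = 40
  4 + 15 + 21 = 40
  4 + 12 + 24 = 40
Therefore ans = [40, 40, 40].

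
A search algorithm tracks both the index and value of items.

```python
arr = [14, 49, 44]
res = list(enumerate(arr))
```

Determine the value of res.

Step 1: enumerate pairs each element with its index:
  (0, 14)
  (1, 49)
  (2, 44)
Therefore res = [(0, 14), (1, 49), (2, 44)].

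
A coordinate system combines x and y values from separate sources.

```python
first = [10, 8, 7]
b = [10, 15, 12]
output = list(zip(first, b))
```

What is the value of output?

Step 1: zip pairs elements at same index:
  Index 0: (10, 10)
  Index 1: (8, 15)
  Index 2: (7, 12)
Therefore output = [(10, 10), (8, 15), (7, 12)].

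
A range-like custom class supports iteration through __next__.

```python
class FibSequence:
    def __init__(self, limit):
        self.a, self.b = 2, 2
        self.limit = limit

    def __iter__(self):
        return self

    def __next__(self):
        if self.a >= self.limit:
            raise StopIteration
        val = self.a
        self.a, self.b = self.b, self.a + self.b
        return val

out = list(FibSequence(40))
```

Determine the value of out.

Step 1: Fibonacci-like sequence (a=2, b=2) until >= 40:
  Yield 2, then a,b = 2,4
  Yield 2, then a,b = 4,6
  Yield 4, then a,b = 6,10
  Yield 6, then a,b = 10,16
  Yield 10, then a,b = 16,26
  Yield 16, then a,b = 26,42
  Yield 26, then a,b = 42,68
Step 2: 42 >= 40, stop.
Therefore out = [2, 2, 4, 6, 10, 16, 26].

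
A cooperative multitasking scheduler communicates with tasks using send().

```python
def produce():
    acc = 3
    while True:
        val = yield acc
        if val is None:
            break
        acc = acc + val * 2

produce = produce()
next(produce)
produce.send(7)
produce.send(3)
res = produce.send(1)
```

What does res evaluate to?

Step 1: next() -> yield acc=3.
Step 2: send(7) -> val=7, acc = 3 + 7*2 = 17, yield 17.
Step 3: send(3) -> val=3, acc = 17 + 3*2 = 23, yield 23.
Step 4: send(1) -> val=1, acc = 23 + 1*2 = 25, yield 25.
Therefore res = 25.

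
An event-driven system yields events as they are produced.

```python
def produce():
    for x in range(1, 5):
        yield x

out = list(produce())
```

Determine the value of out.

Step 1: The generator yields each value from range(1, 5).
Step 2: list() consumes all yields: [1, 2, 3, 4].
Therefore out = [1, 2, 3, 4].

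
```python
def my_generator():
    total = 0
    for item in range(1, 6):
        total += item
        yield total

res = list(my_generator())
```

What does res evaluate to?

Step 1: Generator accumulates running sum:
  item=1: total = 1, yield 1
  item=2: total = 3, yield 3
  item=3: total = 6, yield 6
  item=4: total = 10, yield 10
  item=5: total = 15, yield 15
Therefore res = [1, 3, 6, 10, 15].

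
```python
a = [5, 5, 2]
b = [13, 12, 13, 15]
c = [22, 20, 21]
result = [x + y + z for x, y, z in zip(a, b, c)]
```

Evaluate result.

Step 1: zip three lists (truncates to shortest, len=3):
  5 + 13 + 22 = 40
  5 + 12 + 20 = 37
  2 + 13 + 21 = 36
Therefore result = [40, 37, 36].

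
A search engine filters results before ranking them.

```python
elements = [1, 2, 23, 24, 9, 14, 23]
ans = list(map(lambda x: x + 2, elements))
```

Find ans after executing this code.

Step 1: Apply lambda x: x + 2 to each element:
  1 -> 3
  2 -> 4
  23 -> 25
  24 -> 26
  9 -> 11
  14 -> 16
  23 -> 25
Therefore ans = [3, 4, 25, 26, 11, 16, 25].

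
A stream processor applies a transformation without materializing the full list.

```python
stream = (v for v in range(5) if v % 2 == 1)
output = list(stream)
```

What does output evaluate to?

Step 1: Filter range(5) keeping only odd values:
  v=0: even, excluded
  v=1: odd, included
  v=2: even, excluded
  v=3: odd, included
  v=4: even, excluded
Therefore output = [1, 3].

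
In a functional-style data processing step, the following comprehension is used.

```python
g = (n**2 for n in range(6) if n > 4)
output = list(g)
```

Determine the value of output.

Step 1: For range(6), keep n > 4, then square:
  n=0: 0 <= 4, excluded
  n=1: 1 <= 4, excluded
  n=2: 2 <= 4, excluded
  n=3: 3 <= 4, excluded
  n=4: 4 <= 4, excluded
  n=5: 5 > 4, yield 5**2 = 25
Therefore output = [25].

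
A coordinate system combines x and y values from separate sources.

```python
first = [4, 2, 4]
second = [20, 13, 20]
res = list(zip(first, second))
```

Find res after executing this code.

Step 1: zip pairs elements at same index:
  Index 0: (4, 20)
  Index 1: (2, 13)
  Index 2: (4, 20)
Therefore res = [(4, 20), (2, 13), (4, 20)].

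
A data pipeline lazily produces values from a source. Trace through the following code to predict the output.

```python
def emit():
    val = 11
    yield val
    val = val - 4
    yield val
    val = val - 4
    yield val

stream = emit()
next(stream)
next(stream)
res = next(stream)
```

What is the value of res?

Step 1: Trace through generator execution:
  Yield 1: val starts at 11, yield 11
  Yield 2: val = 11 - 4 = 7, yield 7
  Yield 3: val = 7 - 4 = 3, yield 3
Step 2: First next() gets 11, second next() gets the second value, third next() yields 3.
Therefore res = 3.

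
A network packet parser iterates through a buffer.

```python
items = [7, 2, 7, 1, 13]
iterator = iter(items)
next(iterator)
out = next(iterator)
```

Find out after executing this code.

Step 1: Create iterator over [7, 2, 7, 1, 13].
Step 2: next() consumes 7.
Step 3: next() returns 2.
Therefore out = 2.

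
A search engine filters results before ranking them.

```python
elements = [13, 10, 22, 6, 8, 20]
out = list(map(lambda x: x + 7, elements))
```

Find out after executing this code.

Step 1: Apply lambda x: x + 7 to each element:
  13 -> 20
  10 -> 17
  22 -> 29
  6 -> 13
  8 -> 15
  20 -> 27
Therefore out = [20, 17, 29, 13, 15, 27].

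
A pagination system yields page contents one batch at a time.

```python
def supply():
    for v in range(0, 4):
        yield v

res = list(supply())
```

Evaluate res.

Step 1: The generator yields each value from range(0, 4).
Step 2: list() consumes all yields: [0, 1, 2, 3].
Therefore res = [0, 1, 2, 3].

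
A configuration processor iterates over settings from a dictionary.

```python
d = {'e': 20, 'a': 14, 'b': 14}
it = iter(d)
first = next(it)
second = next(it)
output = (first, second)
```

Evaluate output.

Step 1: iter(d) iterates over keys: ['e', 'a', 'b'].
Step 2: first = next(it) = 'e', second = next(it) = 'a'.
Therefore output = ('e', 'a').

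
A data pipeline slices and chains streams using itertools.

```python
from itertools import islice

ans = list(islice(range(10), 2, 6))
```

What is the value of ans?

Step 1: islice(range(10), 2, 6) takes elements at indices [2, 6).
Step 2: Elements: [2, 3, 4, 5].
Therefore ans = [2, 3, 4, 5].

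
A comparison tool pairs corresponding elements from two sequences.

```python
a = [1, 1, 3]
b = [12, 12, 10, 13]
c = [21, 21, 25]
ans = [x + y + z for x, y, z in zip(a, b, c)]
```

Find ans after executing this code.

Step 1: zip three lists (truncates to shortest, len=3):
  1 + 12 + 21 = 34
  1 + 12 + 21 = 34
  3 + 10 + 25 = 38
Therefore ans = [34, 34, 38].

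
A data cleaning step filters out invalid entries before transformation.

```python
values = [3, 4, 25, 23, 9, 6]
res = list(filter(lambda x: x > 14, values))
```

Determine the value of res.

Step 1: Filter elements > 14:
  3: removed
  4: removed
  25: kept
  23: kept
  9: removed
  6: removed
Therefore res = [25, 23].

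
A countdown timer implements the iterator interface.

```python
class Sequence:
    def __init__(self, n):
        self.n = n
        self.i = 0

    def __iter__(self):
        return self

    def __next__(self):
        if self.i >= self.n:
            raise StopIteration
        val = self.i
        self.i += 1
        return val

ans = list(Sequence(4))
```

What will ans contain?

Step 1: Sequence(4) creates an iterator counting 0 to 3.
Step 2: list() consumes all values: [0, 1, 2, 3].
Therefore ans = [0, 1, 2, 3].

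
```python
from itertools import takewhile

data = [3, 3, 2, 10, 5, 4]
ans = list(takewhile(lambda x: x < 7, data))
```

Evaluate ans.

Step 1: takewhile stops at first element >= 7:
  3 < 7: take
  3 < 7: take
  2 < 7: take
  10 >= 7: stop
Therefore ans = [3, 3, 2].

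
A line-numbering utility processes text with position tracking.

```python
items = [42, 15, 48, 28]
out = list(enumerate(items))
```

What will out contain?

Step 1: enumerate pairs each element with its index:
  (0, 42)
  (1, 15)
  (2, 48)
  (3, 28)
Therefore out = [(0, 42), (1, 15), (2, 48), (3, 28)].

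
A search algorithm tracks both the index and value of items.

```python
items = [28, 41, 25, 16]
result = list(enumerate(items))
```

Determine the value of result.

Step 1: enumerate pairs each element with its index:
  (0, 28)
  (1, 41)
  (2, 25)
  (3, 16)
Therefore result = [(0, 28), (1, 41), (2, 25), (3, 16)].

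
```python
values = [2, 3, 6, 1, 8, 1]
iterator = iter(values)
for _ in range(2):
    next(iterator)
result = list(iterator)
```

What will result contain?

Step 1: Create iterator over [2, 3, 6, 1, 8, 1].
Step 2: Advance 2 positions (consuming [2, 3]).
Step 3: list() collects remaining elements: [6, 1, 8, 1].
Therefore result = [6, 1, 8, 1].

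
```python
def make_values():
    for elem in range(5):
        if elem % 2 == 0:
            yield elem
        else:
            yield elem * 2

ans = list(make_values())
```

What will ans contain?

Step 1: For each elem in range(5), yield elem if even, else elem*2:
  elem=0 (even): yield 0
  elem=1 (odd): yield 1*2 = 2
  elem=2 (even): yield 2
  elem=3 (odd): yield 3*2 = 6
  elem=4 (even): yield 4
Therefore ans = [0, 2, 2, 6, 4].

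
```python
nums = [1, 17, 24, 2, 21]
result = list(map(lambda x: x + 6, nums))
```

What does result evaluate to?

Step 1: Apply lambda x: x + 6 to each element:
  1 -> 7
  17 -> 23
  24 -> 30
  2 -> 8
  21 -> 27
Therefore result = [7, 23, 30, 8, 27].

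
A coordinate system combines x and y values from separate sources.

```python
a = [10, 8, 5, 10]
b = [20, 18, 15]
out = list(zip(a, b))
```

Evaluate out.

Step 1: zip stops at shortest (len(a)=4, len(b)=3):
  Index 0: (10, 20)
  Index 1: (8, 18)
  Index 2: (5, 15)
Step 2: Last element of a (10) has no pair, dropped.
Therefore out = [(10, 20), (8, 18), (5, 15)].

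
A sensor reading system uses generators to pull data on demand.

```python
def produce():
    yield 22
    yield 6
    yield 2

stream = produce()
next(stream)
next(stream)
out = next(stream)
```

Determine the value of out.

Step 1: produce() creates a generator.
Step 2: next(stream) yields 22 (consumed and discarded).
Step 3: next(stream) yields 6 (consumed and discarded).
Step 4: next(stream) yields 2, assigned to out.
Therefore out = 2.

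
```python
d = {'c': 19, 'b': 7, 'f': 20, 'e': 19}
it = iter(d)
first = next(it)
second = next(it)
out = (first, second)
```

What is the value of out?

Step 1: iter(d) iterates over keys: ['c', 'b', 'f', 'e'].
Step 2: first = next(it) = 'c', second = next(it) = 'b'.
Therefore out = ('c', 'b').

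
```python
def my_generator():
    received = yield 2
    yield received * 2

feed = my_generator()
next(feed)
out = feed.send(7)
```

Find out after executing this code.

Step 1: next(feed) advances to first yield, producing 2.
Step 2: send(7) resumes, received = 7.
Step 3: yield received * 2 = 7 * 2 = 14.
Therefore out = 14.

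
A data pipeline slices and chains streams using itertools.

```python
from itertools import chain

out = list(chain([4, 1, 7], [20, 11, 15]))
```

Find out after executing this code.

Step 1: chain() concatenates iterables: [4, 1, 7] + [20, 11, 15].
Therefore out = [4, 1, 7, 20, 11, 15].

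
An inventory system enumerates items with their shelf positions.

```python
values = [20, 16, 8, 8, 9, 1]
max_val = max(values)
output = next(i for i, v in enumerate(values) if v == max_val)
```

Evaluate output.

Step 1: max([20, 16, 8, 8, 9, 1]) = 20.
Step 2: Find first index where value == 20:
  Index 0: 20 == 20, found!
Therefore output = 0.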